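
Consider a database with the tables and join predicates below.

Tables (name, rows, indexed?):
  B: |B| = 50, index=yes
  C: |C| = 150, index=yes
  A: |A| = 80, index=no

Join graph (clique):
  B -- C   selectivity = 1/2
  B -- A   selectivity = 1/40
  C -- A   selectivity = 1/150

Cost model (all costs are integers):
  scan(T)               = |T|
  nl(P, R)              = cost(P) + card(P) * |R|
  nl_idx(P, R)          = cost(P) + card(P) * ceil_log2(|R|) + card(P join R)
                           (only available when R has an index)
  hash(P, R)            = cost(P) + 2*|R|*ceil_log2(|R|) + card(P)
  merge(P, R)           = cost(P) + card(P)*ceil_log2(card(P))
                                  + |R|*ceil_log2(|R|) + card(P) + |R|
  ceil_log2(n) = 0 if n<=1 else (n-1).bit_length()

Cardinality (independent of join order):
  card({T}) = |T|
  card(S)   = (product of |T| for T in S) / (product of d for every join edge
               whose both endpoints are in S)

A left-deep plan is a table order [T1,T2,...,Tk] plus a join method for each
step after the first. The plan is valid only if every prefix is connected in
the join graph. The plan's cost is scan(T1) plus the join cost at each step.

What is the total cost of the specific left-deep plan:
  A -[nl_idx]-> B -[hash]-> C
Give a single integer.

step 1: scan A: cost=80, card=80
step 2: join B via nl_idx
    card(P join B) = 80*50/(40) = 100
    cost = 80 + 80*6 + 100 = 660
step 3: join C via hash
    card(P join C) = 100*150/(2*150) = 50
    cost = 660 + 2*150*8 + 100 = 3160

3160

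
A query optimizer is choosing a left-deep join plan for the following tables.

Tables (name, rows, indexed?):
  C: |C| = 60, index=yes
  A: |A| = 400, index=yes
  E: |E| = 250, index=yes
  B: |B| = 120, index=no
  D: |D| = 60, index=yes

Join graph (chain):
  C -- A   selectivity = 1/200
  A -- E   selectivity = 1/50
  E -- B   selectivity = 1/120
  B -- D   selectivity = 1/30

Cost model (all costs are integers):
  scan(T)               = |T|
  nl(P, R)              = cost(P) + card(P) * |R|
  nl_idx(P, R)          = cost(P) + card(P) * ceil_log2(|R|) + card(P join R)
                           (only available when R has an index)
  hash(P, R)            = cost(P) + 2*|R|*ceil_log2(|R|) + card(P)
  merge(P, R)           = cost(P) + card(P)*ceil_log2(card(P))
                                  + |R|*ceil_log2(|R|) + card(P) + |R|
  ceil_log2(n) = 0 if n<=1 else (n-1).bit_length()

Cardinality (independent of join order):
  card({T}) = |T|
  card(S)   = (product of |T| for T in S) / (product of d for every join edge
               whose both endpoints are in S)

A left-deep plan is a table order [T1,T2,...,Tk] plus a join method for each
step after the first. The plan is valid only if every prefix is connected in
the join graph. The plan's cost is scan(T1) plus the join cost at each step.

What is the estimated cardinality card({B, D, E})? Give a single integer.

Tables in S: B(120), D(60), E(250)
Edges inside S: E-B(d=120), B-D(d=30)
numerator = 120 * 60 * 250 = 1800000
denominator = 120 * 30 = 3600
card(S) = 1800000 / 3600 = 500

500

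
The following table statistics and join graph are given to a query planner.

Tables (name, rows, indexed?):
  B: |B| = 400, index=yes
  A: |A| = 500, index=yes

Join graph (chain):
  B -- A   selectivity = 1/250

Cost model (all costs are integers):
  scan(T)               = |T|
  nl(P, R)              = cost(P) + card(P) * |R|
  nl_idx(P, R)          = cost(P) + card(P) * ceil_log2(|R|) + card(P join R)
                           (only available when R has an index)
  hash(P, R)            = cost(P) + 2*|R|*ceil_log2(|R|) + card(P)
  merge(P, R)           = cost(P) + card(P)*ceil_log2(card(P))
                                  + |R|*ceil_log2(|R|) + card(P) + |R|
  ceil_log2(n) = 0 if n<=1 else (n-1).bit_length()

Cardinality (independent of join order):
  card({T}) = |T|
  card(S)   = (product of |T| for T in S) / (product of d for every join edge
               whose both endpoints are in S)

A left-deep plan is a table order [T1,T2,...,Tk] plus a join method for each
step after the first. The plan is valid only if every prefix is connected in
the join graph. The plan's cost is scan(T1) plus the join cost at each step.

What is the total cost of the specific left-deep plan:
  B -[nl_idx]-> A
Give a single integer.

step 1: scan B: cost=400, card=400
step 2: join A via nl_idx
    card(P join A) = 400*500/(250) = 800
    cost = 400 + 400*9 + 800 = 4800

4800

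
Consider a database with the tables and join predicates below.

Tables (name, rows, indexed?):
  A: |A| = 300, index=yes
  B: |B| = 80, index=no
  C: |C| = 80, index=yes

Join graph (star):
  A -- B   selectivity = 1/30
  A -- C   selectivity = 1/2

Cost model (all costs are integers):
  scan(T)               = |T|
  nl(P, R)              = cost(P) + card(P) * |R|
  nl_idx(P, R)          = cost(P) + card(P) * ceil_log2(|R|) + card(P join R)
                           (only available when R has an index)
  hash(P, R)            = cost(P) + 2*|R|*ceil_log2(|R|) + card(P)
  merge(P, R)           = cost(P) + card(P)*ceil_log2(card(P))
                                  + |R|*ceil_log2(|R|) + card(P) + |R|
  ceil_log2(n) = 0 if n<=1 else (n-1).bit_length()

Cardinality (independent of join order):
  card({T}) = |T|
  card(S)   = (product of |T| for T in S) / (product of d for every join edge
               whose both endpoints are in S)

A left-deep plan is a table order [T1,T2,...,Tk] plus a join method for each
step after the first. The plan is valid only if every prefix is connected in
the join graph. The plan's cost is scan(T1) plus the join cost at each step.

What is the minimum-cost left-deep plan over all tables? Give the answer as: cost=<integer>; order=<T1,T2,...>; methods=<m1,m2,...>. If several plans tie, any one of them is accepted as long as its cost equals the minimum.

cost=3520; order=B,A,C; methods=nl_idx,hash

Selinger DP (subsets sized 1..n):
  {A}: scan cost=300, card=300
  {B}: scan cost=80, card=80
  {C}: scan cost=80, card=80
  {AB}: card=800; try (A,nl_idx)→1600, (B,hash)→1720, (A,merge)→3720, (B,merge)→3940, (A,hash)→5560, (A,nl)→24080 …(+1); best=1600 via (A,nl_idx)
  {AC}: card=12000; try (C,hash)→1720, (A,merge)→3720, (C,merge)→3940, (A,hash)→5560, (A,nl_idx)→12800, (C,nl_idx)→14400 …(+2); best=1720 via (C,hash)
  {ABC}: card=32000; try (C,hash)→3520, (C,merge)→11040, (B,hash)→14840, (C,nl_idx)→39200, (C,nl)→65600, (B,merge)→182360 …(+1); best=3520 via (C,hash)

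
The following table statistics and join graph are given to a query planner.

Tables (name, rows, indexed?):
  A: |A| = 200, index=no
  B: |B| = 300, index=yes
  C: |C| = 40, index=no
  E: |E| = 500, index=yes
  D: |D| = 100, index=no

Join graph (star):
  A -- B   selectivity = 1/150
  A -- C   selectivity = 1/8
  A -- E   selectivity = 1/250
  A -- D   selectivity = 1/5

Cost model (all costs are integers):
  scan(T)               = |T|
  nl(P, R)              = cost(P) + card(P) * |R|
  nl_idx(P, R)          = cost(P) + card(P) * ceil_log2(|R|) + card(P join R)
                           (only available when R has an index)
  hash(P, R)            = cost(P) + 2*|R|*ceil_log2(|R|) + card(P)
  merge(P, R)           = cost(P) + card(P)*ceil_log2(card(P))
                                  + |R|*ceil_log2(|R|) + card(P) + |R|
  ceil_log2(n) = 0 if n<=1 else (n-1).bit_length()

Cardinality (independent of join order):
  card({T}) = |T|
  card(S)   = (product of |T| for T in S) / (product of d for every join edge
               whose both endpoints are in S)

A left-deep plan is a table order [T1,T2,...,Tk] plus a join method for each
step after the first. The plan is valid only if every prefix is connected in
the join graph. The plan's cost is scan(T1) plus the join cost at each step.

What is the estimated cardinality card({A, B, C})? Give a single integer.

2000

Tables in S: A(200), B(300), C(40)
Edges inside S: A-B(d=150), A-C(d=8)
numerator = 200 * 300 * 40 = 2400000
denominator = 150 * 8 = 1200
card(S) = 2400000 / 1200 = 2000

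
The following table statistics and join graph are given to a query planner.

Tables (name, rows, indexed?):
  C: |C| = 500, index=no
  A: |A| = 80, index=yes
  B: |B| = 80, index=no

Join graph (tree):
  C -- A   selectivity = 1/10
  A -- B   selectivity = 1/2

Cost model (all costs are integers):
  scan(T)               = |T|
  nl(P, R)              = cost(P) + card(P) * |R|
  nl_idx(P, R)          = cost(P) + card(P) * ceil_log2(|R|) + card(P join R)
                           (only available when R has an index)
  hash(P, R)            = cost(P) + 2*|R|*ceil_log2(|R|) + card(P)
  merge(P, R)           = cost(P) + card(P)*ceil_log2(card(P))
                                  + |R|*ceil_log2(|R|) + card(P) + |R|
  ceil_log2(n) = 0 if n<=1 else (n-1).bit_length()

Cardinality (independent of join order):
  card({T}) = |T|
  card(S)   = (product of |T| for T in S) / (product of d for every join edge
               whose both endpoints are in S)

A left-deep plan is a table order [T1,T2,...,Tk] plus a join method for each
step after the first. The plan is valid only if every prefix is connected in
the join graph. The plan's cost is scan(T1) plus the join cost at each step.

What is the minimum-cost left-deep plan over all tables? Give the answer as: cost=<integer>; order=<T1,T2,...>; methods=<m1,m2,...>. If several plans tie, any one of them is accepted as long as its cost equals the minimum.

cost=7240; order=C,A,B; methods=hash,hash

Selinger DP (subsets sized 1..n):
  {C}: scan cost=500, card=500
  {A}: scan cost=80, card=80
  {B}: scan cost=80, card=80
  {AC}: card=4000; try (A,hash)→2120, (C,merge)→5720, (A,merge)→6140, (A,nl_idx)→8000, (C,hash)→9160, (C,nl)→40080 …(+1); best=2120 via (A,hash)
  {AB}: card=3200; try (B,hash)→1280, (A,hash)→1280, (B,merge)→1360, (A,merge)→1360, (A,nl_idx)→3840, (B,nl)→6480 …(+1); best=1280 via (B,hash)
  {ABC}: card=160000; try (B,hash)→7240, (C,hash)→13480, (C,merge)→47880, (B,merge)→54760, (B,nl)→322120, (C,nl)→1601280; best=7240 via (B,hash)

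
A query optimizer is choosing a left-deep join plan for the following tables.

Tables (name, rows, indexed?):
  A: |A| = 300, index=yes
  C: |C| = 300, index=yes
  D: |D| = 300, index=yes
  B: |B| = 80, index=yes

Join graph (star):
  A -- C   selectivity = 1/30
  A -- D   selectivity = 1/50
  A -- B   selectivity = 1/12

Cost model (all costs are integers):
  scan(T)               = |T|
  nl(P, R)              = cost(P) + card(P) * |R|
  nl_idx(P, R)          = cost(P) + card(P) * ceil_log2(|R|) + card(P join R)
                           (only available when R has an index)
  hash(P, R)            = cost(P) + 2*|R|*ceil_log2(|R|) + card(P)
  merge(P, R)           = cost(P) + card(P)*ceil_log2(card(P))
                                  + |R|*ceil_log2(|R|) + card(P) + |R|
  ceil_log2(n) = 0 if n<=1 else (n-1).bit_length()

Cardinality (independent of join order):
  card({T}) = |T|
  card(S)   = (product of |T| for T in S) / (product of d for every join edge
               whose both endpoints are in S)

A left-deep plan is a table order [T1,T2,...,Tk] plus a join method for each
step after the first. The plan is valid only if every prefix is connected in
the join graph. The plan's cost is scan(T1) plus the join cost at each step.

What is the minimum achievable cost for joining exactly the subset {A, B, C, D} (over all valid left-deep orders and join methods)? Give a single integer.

25120

Selinger DP over subsets of {A,B,C,D}:
  {A}: scan cost=300, card=300
  {C}: scan cost=300, card=300
  {D}: scan cost=300, card=300
  {B}: scan cost=80, card=80
  {AC}: card=3000; try (C,hash)→6000, (C,nl_idx)→6000, (A,hash)→6000, (A,nl_idx)→6000, (C,merge)→6300, (A,merge)→6300 …(+2); best=6000 via (C,hash)
  {AD}: card=1800; try (D,nl_idx)→4800, (A,nl_idx)→4800, (D,hash)→6000, (A,hash)→6000, (D,merge)→6300, (A,merge)→6300 …(+2); best=4800 via (D,nl_idx)
  {AB}: card=2000; try (B,hash)→1720, (A,nl_idx)→2800, (A,merge)→3720, (B,merge)→3940, (B,nl_idx)→4400, (A,hash)→5560 …(+2); best=1720 via (B,hash)
  {ACD}: card=18000; try (C,hash)→12000, (D,hash)→14400, (C,merge)→29400, (C,nl_idx)→39000, (D,merge)→48000, (D,nl_idx)→51000 …(+2); best=12000 via (C,hash)
  {ABC}: card=20000; try (C,hash)→9120, (B,hash)→10120, (C,merge)→28720, (C,nl_idx)→39720, (B,merge)→45640, (B,nl_idx)→47000 …(+2); best=9120 via (C,hash)
  {ABD}: card=12000; try (B,hash)→7720, (D,hash)→9120, (B,merge)→27040, (D,merge)→28720, (B,nl_idx)→29400, (D,nl_idx)→31720 …(+2); best=7720 via (B,hash)
  {ABCD}: card=120000; try (C,hash)→25120, (B,hash)→31120, (D,hash)→34520, (C,merge)→190720, (C,nl_idx)→235720, (B,nl_idx)→258000 …(+6); best=25120 via (C,hash)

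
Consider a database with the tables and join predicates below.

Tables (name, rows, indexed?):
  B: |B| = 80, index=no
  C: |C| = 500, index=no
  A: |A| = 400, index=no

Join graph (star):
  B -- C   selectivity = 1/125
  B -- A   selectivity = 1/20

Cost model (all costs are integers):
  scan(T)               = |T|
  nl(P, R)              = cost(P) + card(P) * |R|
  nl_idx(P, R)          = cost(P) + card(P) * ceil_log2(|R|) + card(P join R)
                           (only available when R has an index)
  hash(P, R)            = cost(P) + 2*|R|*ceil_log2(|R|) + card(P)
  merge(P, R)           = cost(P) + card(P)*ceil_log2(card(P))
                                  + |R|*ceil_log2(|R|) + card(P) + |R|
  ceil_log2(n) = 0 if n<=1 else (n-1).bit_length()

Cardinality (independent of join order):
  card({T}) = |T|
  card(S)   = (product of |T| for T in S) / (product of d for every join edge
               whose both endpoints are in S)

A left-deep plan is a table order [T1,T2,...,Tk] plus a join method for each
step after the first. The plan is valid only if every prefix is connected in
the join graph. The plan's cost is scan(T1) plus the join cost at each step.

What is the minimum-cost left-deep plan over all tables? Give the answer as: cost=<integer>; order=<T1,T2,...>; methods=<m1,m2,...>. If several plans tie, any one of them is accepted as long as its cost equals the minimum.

Selinger DP (subsets sized 1..n):
  {B}: scan cost=80, card=80
  {C}: scan cost=500, card=500
  {A}: scan cost=400, card=400
  {BC}: card=320; try (B,hash)→2120, (C,merge)→5720, (B,merge)→6140, (C,hash)→9160, (C,nl)→40080, (B,nl)→40500; best=2120 via (B,hash)
  {AB}: card=1600; try (B,hash)→1920, (A,merge)→4720, (B,merge)→5040, (A,hash)→7360, (A,nl)→32080, (B,nl)→32400; best=1920 via (B,hash)
  {ABC}: card=6400; try (A,merge)→9320, (A,hash)→9640, (C,hash)→12520, (C,merge)→26120, (A,nl)→130120, (C,nl)→801920; best=9320 via (A,merge)

cost=9320; order=C,B,A; methods=hash,merge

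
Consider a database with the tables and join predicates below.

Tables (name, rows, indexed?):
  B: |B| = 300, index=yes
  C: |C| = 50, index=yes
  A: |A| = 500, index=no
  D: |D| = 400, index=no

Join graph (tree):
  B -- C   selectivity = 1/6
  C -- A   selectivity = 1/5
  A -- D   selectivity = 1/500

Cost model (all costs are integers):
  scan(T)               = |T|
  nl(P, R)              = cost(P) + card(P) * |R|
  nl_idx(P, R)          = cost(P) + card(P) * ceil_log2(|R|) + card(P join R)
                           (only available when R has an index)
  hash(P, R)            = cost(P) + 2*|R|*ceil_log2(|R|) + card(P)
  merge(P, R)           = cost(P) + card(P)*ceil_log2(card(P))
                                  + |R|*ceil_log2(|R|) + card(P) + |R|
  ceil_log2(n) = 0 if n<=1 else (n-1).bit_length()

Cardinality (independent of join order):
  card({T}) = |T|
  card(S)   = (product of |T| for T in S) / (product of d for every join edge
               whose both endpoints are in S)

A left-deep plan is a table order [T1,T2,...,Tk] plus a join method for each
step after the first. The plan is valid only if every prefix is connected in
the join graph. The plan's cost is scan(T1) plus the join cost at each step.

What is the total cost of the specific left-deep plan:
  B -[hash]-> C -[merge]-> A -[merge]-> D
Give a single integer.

4792700

step 1: scan B: cost=300, card=300
step 2: join C via hash
    card(P join C) = 300*50/(6) = 2500
    cost = 300 + 2*50*6 + 300 = 1200
step 3: join A via merge
    card(P join A) = 2500*500/(5) = 250000
    cost = 1200 + 2500*12 + 500*9 + 2500 + 500 = 38700
step 4: join D via merge
    card(P join D) = 250000*400/(500) = 200000
    cost = 38700 + 250000*18 + 400*9 + 250000 + 400 = 4792700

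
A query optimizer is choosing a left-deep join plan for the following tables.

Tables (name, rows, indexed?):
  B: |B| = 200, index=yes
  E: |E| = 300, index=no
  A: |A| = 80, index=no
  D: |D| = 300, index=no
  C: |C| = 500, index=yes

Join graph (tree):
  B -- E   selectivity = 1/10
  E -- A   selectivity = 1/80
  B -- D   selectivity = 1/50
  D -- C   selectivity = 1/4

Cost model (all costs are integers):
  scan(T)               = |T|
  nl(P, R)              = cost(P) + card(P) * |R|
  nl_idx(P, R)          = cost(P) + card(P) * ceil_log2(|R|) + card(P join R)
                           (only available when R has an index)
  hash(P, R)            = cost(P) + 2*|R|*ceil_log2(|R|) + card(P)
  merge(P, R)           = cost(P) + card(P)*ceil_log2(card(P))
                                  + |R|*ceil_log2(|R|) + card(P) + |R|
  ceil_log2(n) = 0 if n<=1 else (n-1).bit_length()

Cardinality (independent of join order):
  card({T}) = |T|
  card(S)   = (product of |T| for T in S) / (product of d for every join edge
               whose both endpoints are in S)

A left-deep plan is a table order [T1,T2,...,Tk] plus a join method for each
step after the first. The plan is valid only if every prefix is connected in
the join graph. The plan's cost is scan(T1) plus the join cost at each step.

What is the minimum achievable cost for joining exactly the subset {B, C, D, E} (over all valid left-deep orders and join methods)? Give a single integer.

Selinger DP over subsets of {B,C,D,E}:
  {B}: scan cost=200, card=200
  {E}: scan cost=300, card=300
  {D}: scan cost=300, card=300
  {C}: scan cost=500, card=500
  {BE}: card=6000; try (B,hash)→3800, (E,merge)→5000, (B,merge)→5100, (E,hash)→5800, (B,nl_idx)→8700, (E,nl)→60200 …(+1); best=3800 via (B,hash)
  {BD}: card=1200; try (B,hash)→3800, (B,nl_idx)→3900, (D,merge)→5000, (B,merge)→5100, (D,hash)→5800, (D,nl)→60200 …(+1); best=3800 via (B,hash)
  {CD}: card=37500; try (D,hash)→6400, (C,merge)→8300, (D,merge)→8500, (C,hash)→9600, (C,nl_idx)→40500, (C,nl)→150300 …(+1); best=6400 via (D,hash)
  {BDE}: card=36000; try (E,hash)→10400, (D,hash)→15200, (E,merge)→21200, (D,merge)→90800, (E,nl)→363800, (D,nl)→1803800; best=10400 via (E,hash)
  {BCD}: card=150000; try (C,hash)→14000, (C,merge)→23200, (B,hash)→47100, (C,nl_idx)→164600, (B,nl_idx)→456400, (C,nl)→603800 …(+2); best=14000 via (C,hash)
  {BCDE}: card=4500000; try (C,hash)→55400, (E,hash)→169400, (C,merge)→627400, (E,merge)→2867000, (C,nl_idx)→4834400, (C,nl)→18010400 …(+1); best=55400 via (C,hash)

55400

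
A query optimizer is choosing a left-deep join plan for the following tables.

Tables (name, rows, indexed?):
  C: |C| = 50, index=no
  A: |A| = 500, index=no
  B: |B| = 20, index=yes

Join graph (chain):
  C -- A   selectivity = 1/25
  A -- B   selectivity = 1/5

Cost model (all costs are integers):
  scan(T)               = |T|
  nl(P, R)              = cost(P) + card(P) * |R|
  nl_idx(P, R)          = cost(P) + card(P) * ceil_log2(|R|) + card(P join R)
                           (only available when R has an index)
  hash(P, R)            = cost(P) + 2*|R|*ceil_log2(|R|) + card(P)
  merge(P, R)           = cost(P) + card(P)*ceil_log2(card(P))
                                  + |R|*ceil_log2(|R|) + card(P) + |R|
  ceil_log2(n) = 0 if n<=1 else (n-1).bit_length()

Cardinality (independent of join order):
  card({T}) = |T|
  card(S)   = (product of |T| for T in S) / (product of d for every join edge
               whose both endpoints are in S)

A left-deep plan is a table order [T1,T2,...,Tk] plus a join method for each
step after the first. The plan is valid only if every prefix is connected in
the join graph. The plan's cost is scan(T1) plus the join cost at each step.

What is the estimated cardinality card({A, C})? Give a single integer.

1000

Tables in S: A(500), C(50)
Edges inside S: C-A(d=25)
numerator = 500 * 50 = 25000
denominator = 25 = 25
card(S) = 25000 / 25 = 1000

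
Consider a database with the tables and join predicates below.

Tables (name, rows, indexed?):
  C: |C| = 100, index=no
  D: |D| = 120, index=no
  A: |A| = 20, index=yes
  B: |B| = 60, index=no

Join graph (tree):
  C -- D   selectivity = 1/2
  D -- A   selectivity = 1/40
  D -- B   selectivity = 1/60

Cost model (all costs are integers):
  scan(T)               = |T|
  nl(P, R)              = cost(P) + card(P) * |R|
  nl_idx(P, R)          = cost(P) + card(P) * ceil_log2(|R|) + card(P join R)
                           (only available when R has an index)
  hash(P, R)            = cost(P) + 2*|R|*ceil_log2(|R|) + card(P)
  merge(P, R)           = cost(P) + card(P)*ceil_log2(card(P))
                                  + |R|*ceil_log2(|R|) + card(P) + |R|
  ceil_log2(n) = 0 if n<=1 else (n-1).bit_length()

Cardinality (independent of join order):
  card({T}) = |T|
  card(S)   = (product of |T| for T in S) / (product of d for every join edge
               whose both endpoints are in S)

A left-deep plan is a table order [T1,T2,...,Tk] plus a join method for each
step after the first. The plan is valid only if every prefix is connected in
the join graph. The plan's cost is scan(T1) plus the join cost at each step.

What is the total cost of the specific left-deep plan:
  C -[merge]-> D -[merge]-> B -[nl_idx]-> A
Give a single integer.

step 1: scan C: cost=100, card=100
step 2: join D via merge
    card(P join D) = 100*120/(2) = 6000
    cost = 100 + 100*7 + 120*7 + 100 + 120 = 1860
step 3: join B via merge
    card(P join B) = 6000*60/(60) = 6000
    cost = 1860 + 6000*13 + 60*6 + 6000 + 60 = 86280
step 4: join A via nl_idx
    card(P join A) = 6000*20/(40) = 3000
    cost = 86280 + 6000*5 + 3000 = 119280

119280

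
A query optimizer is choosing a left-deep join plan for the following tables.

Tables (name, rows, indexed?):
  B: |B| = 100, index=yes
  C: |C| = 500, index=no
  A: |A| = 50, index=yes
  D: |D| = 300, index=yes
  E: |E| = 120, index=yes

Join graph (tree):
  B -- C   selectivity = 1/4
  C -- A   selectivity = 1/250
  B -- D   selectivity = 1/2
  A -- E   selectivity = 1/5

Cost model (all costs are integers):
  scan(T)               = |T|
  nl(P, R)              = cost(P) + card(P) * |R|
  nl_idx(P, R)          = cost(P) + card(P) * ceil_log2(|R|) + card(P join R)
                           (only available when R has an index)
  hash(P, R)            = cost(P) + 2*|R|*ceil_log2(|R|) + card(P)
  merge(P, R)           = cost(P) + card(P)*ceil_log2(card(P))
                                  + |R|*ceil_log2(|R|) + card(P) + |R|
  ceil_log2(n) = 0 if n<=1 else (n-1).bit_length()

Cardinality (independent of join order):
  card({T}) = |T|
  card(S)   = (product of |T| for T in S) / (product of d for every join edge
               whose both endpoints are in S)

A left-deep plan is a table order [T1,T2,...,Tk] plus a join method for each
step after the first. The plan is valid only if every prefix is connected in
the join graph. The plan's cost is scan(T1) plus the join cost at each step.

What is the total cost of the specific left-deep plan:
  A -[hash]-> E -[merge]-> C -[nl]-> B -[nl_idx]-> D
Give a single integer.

step 1: scan A: cost=50, card=50
step 2: join E via hash
    card(P join E) = 50*120/(5) = 1200
    cost = 50 + 2*120*7 + 50 = 1780
step 3: join C via merge
    card(P join C) = 1200*500/(250) = 2400
    cost = 1780 + 1200*11 + 500*9 + 1200 + 500 = 21180
step 4: join B via nl
    card(P join B) = 2400*100/(4) = 60000
    cost = 21180 + 2400*100 = 261180
step 5: join D via nl_idx
    card(P join D) = 60000*300/(2) = 9000000
    cost = 261180 + 60000*9 + 9000000 = 9801180

9801180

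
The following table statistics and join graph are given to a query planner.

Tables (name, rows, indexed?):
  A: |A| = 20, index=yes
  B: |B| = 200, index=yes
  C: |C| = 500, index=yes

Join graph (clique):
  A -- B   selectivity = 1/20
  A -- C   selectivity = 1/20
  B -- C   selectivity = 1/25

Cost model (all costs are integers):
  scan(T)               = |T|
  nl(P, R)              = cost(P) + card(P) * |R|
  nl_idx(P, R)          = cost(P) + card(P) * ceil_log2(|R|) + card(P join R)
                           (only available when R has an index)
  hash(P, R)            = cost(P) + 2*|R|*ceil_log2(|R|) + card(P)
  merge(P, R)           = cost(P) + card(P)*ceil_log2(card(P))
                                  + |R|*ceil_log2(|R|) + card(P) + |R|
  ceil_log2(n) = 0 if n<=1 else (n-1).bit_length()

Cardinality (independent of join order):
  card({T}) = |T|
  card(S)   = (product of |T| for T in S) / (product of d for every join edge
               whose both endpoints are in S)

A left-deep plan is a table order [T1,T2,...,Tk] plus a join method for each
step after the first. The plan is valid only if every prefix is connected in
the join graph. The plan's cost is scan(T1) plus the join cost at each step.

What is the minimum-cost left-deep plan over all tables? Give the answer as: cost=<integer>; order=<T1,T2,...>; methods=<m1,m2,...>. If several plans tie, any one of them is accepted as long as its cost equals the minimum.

cost=2380; order=A,B,C; methods=nl_idx,nl_idx

Selinger DP (subsets sized 1..n):
  {A}: scan cost=20, card=20
  {B}: scan cost=200, card=200
  {C}: scan cost=500, card=500
  {AB}: card=200; try (B,nl_idx)→380, (A,hash)→600, (A,nl_idx)→1400, (B,merge)→1940, (A,merge)→2120, (B,hash)→3240 …(+2); best=380 via (B,nl_idx)
  {AC}: card=500; try (C,nl_idx)→700, (A,hash)→1200, (A,nl_idx)→3500, (C,merge)→5140, (A,merge)→5620, (C,hash)→9040 …(+2); best=700 via (C,nl_idx)
  {BC}: card=4000; try (B,hash)→4200, (C,nl_idx)→6000, (C,merge)→7000, (B,merge)→7300, (B,nl_idx)→8500, (C,hash)→9400 …(+2); best=4200 via (B,hash)
  {ABC}: card=200; try (C,nl_idx)→2380, (B,hash)→4400, (B,nl_idx)→4900, (C,merge)→7180, (B,merge)→7500, (A,hash)→8400 …(+6); best=2380 via (C,nl_idx)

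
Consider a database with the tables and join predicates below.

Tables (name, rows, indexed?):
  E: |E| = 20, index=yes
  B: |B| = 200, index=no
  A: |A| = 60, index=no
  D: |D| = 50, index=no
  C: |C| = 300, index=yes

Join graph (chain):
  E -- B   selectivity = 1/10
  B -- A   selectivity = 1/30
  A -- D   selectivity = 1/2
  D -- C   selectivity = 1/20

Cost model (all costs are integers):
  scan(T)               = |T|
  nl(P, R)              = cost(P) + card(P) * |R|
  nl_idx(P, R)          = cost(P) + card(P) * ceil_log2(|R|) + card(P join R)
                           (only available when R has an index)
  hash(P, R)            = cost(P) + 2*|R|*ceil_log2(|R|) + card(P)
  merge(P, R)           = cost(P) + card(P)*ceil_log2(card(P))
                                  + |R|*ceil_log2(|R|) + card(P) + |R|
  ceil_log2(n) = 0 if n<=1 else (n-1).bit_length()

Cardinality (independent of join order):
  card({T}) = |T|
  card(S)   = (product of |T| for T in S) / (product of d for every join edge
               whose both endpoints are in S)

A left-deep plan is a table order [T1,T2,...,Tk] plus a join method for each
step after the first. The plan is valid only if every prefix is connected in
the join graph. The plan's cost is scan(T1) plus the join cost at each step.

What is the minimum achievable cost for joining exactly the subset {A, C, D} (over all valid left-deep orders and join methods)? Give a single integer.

Selinger DP over subsets of {A,C,D}:
  {A}: scan cost=60, card=60
  {D}: scan cost=50, card=50
  {C}: scan cost=300, card=300
  {AD}: card=1500; try (D,hash)→720, (A,hash)→820, (A,merge)→820, (D,merge)→830, (A,nl)→3050, (D,nl)→3060; best=720 via (D,hash)
  {CD}: card=750; try (D,hash)→1200, (C,nl_idx)→1250, (C,merge)→3400, (D,merge)→3650, (C,hash)→5500, (C,nl)→15050 …(+1); best=1200 via (D,hash)
  {ACD}: card=22500; try (A,hash)→2670, (C,hash)→7620, (A,merge)→9870, (C,merge)→21720, (C,nl_idx)→36720, (A,nl)→46200 …(+1); best=2670 via (A,hash)

2670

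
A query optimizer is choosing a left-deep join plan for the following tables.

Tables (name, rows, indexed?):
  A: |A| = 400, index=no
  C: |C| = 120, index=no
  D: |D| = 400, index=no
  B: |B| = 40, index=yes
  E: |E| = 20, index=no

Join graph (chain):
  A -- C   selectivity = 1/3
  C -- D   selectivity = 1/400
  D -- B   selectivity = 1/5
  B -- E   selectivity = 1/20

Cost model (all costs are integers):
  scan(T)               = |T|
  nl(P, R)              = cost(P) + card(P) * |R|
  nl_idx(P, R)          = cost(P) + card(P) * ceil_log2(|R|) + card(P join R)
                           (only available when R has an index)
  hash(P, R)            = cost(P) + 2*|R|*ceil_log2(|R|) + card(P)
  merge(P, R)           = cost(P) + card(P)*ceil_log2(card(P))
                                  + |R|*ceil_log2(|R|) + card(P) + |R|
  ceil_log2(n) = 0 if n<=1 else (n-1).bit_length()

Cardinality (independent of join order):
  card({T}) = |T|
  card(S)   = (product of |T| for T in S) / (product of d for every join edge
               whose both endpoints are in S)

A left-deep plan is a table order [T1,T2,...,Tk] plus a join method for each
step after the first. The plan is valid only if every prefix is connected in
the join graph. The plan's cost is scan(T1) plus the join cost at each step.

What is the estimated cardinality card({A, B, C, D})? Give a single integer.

128000

Tables in S: A(400), B(40), C(120), D(400)
Edges inside S: A-C(d=3), C-D(d=400), D-B(d=5)
numerator = 400 * 40 * 120 * 400 = 768000000
denominator = 3 * 400 * 5 = 6000
card(S) = 768000000 / 6000 = 128000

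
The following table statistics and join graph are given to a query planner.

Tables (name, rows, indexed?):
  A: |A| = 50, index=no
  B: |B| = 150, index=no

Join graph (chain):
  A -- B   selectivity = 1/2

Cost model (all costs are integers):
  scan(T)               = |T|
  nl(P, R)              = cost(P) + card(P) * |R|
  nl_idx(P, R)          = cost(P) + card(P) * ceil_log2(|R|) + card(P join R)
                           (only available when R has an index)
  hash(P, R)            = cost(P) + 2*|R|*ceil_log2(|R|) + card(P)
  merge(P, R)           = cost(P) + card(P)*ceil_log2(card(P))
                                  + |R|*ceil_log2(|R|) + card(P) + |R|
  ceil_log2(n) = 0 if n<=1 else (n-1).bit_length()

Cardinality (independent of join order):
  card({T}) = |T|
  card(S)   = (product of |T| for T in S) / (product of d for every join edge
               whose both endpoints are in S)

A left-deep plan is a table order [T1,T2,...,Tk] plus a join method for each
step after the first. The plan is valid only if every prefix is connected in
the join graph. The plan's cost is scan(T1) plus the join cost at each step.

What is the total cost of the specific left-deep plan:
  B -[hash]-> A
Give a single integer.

step 1: scan B: cost=150, card=150
step 2: join A via hash
    card(P join A) = 150*50/(2) = 3750
    cost = 150 + 2*50*6 + 150 = 900

900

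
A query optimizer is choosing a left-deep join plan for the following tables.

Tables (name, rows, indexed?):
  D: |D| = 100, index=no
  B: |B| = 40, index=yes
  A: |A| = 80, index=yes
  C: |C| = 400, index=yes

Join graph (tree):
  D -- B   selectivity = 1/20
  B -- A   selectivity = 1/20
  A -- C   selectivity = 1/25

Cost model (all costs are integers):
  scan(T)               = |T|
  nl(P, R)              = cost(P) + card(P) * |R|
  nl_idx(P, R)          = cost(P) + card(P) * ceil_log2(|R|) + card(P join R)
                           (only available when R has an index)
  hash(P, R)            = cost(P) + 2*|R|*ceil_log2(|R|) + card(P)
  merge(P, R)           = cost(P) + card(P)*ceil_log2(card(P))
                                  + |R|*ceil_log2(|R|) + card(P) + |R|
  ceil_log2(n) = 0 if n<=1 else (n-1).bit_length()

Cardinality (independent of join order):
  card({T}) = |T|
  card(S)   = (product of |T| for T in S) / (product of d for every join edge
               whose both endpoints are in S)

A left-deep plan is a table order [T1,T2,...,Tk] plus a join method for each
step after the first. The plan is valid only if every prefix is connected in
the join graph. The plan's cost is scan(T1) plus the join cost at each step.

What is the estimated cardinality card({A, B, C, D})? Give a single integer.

Tables in S: A(80), B(40), C(400), D(100)
Edges inside S: D-B(d=20), B-A(d=20), A-C(d=25)
numerator = 80 * 40 * 400 * 100 = 128000000
denominator = 20 * 20 * 25 = 10000
card(S) = 128000000 / 10000 = 12800

12800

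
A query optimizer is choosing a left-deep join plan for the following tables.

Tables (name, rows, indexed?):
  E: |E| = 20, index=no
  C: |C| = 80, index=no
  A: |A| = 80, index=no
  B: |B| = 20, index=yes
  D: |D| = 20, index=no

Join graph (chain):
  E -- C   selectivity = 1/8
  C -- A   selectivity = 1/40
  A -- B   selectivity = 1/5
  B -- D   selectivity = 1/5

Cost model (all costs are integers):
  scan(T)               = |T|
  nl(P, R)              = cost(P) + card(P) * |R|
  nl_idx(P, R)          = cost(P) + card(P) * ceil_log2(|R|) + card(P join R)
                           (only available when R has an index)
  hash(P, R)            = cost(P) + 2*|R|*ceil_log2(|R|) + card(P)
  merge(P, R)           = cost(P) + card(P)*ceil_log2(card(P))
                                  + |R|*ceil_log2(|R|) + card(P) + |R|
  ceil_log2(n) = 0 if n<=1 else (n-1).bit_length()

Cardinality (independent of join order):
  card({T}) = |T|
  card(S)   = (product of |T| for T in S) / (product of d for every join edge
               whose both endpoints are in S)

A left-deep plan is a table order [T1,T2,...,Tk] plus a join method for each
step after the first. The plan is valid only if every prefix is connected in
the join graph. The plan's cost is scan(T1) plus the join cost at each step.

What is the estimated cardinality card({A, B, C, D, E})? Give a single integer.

6400

Tables in S: A(80), B(20), C(80), D(20), E(20)
Edges inside S: E-C(d=8), C-A(d=40), A-B(d=5), B-D(d=5)
numerator = 80 * 20 * 80 * 20 * 20 = 51200000
denominator = 8 * 40 * 5 * 5 = 8000
card(S) = 51200000 / 8000 = 6400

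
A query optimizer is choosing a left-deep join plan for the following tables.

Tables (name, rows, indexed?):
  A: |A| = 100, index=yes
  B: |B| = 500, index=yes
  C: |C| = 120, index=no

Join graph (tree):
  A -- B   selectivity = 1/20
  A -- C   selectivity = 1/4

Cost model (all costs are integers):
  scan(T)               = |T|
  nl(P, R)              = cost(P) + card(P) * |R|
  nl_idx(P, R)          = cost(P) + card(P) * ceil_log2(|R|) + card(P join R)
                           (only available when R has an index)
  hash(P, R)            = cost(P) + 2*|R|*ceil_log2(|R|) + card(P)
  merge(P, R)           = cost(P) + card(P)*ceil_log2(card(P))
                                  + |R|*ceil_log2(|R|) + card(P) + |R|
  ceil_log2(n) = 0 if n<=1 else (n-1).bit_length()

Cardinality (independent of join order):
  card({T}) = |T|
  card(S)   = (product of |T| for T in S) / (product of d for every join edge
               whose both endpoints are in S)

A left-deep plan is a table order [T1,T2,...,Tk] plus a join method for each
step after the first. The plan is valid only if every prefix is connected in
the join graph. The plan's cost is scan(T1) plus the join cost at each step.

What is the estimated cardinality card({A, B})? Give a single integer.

Tables in S: A(100), B(500)
Edges inside S: A-B(d=20)
numerator = 100 * 500 = 50000
denominator = 20 = 20
card(S) = 50000 / 20 = 2500

2500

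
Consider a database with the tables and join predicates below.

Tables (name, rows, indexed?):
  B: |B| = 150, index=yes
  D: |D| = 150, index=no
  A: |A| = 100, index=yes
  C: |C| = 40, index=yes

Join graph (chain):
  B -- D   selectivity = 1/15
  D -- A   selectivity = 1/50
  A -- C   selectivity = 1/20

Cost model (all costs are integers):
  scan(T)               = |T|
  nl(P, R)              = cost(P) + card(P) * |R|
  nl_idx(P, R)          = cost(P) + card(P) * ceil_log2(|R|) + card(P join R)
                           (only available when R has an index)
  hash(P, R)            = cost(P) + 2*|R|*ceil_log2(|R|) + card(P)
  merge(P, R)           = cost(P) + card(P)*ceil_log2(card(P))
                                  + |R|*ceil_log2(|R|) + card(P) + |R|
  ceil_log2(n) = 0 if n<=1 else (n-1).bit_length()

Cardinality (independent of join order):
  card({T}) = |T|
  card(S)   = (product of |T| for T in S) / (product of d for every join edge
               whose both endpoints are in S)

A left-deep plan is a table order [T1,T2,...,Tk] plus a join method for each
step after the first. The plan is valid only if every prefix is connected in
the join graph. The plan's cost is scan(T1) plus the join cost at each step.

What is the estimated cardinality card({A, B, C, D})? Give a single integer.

6000

Tables in S: A(100), B(150), C(40), D(150)
Edges inside S: B-D(d=15), D-A(d=50), A-C(d=20)
numerator = 100 * 150 * 40 * 150 = 90000000
denominator = 15 * 50 * 20 = 15000
card(S) = 90000000 / 15000 = 6000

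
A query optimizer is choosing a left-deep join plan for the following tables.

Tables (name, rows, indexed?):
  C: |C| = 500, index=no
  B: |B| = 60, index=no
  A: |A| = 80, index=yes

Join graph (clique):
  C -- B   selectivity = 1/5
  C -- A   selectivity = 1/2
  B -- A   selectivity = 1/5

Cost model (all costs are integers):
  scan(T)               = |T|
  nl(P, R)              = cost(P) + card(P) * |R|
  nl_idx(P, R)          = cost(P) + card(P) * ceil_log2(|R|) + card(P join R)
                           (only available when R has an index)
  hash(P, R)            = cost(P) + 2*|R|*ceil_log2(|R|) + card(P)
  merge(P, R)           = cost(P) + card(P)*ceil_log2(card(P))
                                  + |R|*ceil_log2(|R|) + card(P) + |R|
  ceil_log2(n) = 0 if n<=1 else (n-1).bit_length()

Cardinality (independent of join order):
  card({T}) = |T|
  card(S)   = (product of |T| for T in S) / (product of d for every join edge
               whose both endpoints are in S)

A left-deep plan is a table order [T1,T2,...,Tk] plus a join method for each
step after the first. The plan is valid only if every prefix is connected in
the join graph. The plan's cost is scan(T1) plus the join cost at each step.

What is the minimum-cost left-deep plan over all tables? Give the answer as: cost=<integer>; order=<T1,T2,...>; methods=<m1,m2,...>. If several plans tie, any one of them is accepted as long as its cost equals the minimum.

cost=8840; order=C,B,A; methods=hash,hash

Selinger DP (subsets sized 1..n):
  {C}: scan cost=500, card=500
  {B}: scan cost=60, card=60
  {A}: scan cost=80, card=80
  {BC}: card=6000; try (B,hash)→1720, (C,merge)→5480, (B,merge)→5920, (C,hash)→9120, (C,nl)→30060, (B,nl)→30500; best=1720 via (B,hash)
  {AC}: card=20000; try (A,hash)→2120, (C,merge)→5720, (A,merge)→6140, (C,hash)→9160, (A,nl_idx)→24000, (C,nl)→40080 …(+1); best=2120 via (A,hash)
  {AB}: card=960; try (B,hash)→880, (A,merge)→1120, (B,merge)→1140, (A,hash)→1240, (A,nl_idx)→1440, (A,nl)→4860 …(+1); best=880 via (B,hash)
  {ABC}: card=48000; try (A,hash)→8840, (C,hash)→10840, (C,merge)→16440, (B,hash)→22840, (A,merge)→86360, (A,nl_idx)→91720 …(+4); best=8840 via (A,hash)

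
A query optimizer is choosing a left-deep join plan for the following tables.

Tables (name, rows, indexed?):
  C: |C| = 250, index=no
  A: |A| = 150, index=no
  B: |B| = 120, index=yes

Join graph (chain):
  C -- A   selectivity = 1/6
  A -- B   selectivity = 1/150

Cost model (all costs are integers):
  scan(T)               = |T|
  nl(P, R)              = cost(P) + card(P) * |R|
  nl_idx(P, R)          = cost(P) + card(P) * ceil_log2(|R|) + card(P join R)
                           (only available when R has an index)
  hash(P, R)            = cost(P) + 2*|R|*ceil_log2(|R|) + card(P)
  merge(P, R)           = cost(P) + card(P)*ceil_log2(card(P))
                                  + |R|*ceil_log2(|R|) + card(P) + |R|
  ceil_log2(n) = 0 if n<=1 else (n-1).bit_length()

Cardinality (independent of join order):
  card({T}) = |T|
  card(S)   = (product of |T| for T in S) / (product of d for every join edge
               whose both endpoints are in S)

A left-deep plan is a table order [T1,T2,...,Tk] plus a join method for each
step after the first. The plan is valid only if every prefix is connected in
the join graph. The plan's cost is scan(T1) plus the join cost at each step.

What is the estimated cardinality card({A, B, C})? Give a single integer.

Tables in S: A(150), B(120), C(250)
Edges inside S: C-A(d=6), A-B(d=150)
numerator = 150 * 120 * 250 = 4500000
denominator = 6 * 150 = 900
card(S) = 4500000 / 900 = 5000

5000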